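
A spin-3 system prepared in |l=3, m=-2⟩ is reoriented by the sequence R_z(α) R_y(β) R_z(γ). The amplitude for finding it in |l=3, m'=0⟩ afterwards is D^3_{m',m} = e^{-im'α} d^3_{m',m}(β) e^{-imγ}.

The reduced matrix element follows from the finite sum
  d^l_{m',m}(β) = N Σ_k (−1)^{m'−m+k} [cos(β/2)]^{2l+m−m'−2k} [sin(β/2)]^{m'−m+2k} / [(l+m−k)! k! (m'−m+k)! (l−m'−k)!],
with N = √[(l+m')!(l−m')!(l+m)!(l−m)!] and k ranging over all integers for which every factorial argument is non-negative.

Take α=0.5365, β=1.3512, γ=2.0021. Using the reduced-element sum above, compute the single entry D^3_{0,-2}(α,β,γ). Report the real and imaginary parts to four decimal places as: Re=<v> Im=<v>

First d^3_{0,-2}(β=1.3512), then the phase factors e^{-i(0)α} and e^{-i(-2)γ}:
Half-angle: c=0.780332, s=0.625366. N=√(6·6·1·120)=65.726707
k: max(0,(-2)−(0))=0 … min(3+(-2),3−(0))=1
  k=0: (−1)^2·65.7267/(12)·0.7803^4·0.6254^2 = +0.794230
  k=1: (−1)^3·65.7267/(12)·0.7803^2·0.6254^4 = -0.510100
d^3_{0,-2}(1.3512) = +0.794230 -0.510100 = +0.284129
D = (+1.000000+0.000000i)·(+0.284129)·(-0.650459-0.759541i) = -0.184815-0.215808i

Re=-0.1848 Im=-0.2158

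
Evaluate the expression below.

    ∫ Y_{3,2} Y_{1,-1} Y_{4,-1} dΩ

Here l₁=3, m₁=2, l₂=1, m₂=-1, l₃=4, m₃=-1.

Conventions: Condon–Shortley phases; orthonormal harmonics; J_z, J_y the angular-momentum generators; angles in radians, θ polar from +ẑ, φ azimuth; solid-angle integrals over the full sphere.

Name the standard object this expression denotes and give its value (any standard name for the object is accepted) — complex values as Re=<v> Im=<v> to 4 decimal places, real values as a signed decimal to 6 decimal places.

This is a Gaunt coefficient — the integral of a triple product of spherical harmonics over the sphere.
Checks pass: Σm=0; 8 even; l₃=4∈[2,4].
(2·3+1)(2·1+1)(2·4+1) = 189
Δ: 0! 6! 2! / 9! → 1/252
sum: t=0:+1/36 = 1/36
3j²(3 1 4; 0 0 0) = Δ·Π!·Σ² = 4/63  (sign +1)
sum: t=0:+1/240 = 1/240
3j²(3 1 4; 2 -1 -1) = Δ·Π!·Σ² = 1/84  (sign -1)
combine: 4πI² = 189·4/63·1/84 = 1/7
take √, sign -1: I = -0.10662181

Gaunt coefficient, -0.106622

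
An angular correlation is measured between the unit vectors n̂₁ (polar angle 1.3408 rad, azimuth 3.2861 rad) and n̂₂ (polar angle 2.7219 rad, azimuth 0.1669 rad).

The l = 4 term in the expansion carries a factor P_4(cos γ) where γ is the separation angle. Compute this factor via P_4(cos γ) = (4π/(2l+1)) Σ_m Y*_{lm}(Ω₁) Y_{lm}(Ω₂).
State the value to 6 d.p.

-0.411350

Expand P_4 via completeness: Σ_{m} conj(Y_{4,m}) at Ω₁ times Y_{4,m} at Ω₂ —
  m=-4: (+0.333115+0.217309i) × (+0.009581-0.007553i) = +0.004833-0.000434i  (running Σ = +0.004833-0.000434i)
  m=-3: (-0.239029-0.110644i) × (-0.067843+0.037124i) = +0.020324-0.001367i  (running Σ = +0.025157-0.001801i)
  m=-2: (-0.193393-0.057504i) × (+0.253876-0.088038i) = -0.054160+0.002427i  (running Σ = -0.029003+0.000626i)
  m=-1: (+0.273946+0.039865i) × (-0.492621+0.082990i) = -0.138260+0.003097i  (running Σ = -0.167263+0.003722i)
  m=0: (+0.162420-0.000000i) × (+0.245775+0.000000i) = +0.039919+0.000000i  (running Σ = -0.127344+0.003722i)
  m=1: (-0.273946+0.039865i) × (+0.492621+0.082990i) = -0.138260-0.003097i  (running Σ = -0.265604+0.000626i)
  m=2: (-0.193393+0.057504i) × (+0.253876+0.088038i) = -0.054160-0.002427i  (running Σ = -0.319764-0.001801i)
  m=3: (+0.239029-0.110644i) × (+0.067843+0.037124i) = +0.020324+0.001367i  (running Σ = -0.299440-0.000434i)
  m=4: (+0.333115-0.217309i) × (+0.009581+0.007553i) = +0.004833+0.000434i  (running Σ = -0.294607+0.000000i)
Σ over m = -0.294607+0.000000i; ×(4π/9) → -0.411350+0.000000i. Real part: -0.411350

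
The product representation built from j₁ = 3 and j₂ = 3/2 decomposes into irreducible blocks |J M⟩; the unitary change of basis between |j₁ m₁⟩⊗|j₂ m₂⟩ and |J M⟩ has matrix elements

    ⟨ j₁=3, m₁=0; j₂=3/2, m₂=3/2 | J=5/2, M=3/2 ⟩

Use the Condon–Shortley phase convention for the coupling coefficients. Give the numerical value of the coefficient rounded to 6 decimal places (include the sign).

+0.507093  (= +√(9/35))

√[6·2!4!1!/8! · 3!3!3!0!4!1!] = √(1296/35)
  +(−1)^2/∏(2,0,1,1,3,0)! = 1/12  (running 1/12)
⟨..|..⟩ = √(1296/35)·(1/12) = +0.507093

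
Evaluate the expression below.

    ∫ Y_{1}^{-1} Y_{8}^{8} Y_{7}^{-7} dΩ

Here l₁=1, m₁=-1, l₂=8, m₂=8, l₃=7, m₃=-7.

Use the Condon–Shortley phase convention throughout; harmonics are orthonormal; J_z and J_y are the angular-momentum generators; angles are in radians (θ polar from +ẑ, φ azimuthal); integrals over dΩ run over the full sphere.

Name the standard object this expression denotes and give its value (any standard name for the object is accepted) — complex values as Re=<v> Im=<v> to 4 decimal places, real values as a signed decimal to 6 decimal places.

Gaunt coefficient, +0.335179

This is a Gaunt coefficient — the integral of a triple product of spherical harmonics over the sphere.
m-sum 0 ✓  L=16 even ✓  7≤7≤9 ✓
Π(2lᵢ+1) = 3×17×15 = 765
triangle coeff Δ(1,8,7) = 1/2040
Σ_t [1,1]: t=1:−1/25401600 = -1/25401600
(3j)²=8/255 [(1 8 7; 0 0 0)], sign=+1
Σ_t [2,2]: t=2:+1/174356582400 = 1/174356582400
(3j)²=1/17 [(1 8 7; -1 8 -7)], sign=+1
⇒ 4πI² = 24/17
I = (+1)√(24/17/(4π)) = 0.33517856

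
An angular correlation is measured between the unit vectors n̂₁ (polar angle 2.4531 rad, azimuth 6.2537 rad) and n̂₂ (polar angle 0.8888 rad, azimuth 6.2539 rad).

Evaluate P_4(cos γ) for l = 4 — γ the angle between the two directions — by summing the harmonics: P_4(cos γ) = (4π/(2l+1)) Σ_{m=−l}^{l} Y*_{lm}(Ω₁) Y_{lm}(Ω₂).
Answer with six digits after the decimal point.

0.374842

Addition theorem: P_4(cos γ) = (4π/9) Σ_m Y*_{lm}(Ω₁) Y_{lm}(Ω₂), m = −4…4:
  term(m=-4) = (0.011592, -0.000009)   from Y*(Ω₁)=(0.071620, -0.008486), Y(Ω₂)=(0.159629, 0.018785)
  term(m=-3) = (-0.091515, 0.000055)   from Y*(Ω₁)=(-0.246950, 0.021901), Y(Ω₂)=(0.367710, 0.032389)
  term(m=-2) = (0.153941, -0.000062)   from Y*(Ω₁)=(0.427908, -0.025263), Y(Ω₂)=(0.358512, 0.021022)
  term(m=-1) = (0.013796, -0.000003)   from Y*(Ω₁)=(-0.272408, 0.008034), Y(Ω₂)=(-0.050600, -0.001482)
  term(m=+0) = (0.092834, 0.000000)   from Y*(Ω₁)=(-0.258532, -0.000000), Y(Ω₂)=(-0.359080, 0.000000)
  term(m=+1) = (0.013796, 0.000003)   from Y*(Ω₁)=(0.272408, 0.008034), Y(Ω₂)=(0.050600, -0.001482)
  term(m=+2) = (0.153941, 0.000062)   from Y*(Ω₁)=(0.427908, 0.025263), Y(Ω₂)=(0.358512, -0.021022)
  term(m=+3) = (-0.091515, -0.000055)   from Y*(Ω₁)=(0.246950, 0.021901), Y(Ω₂)=(-0.367710, 0.032389)
  term(m=+4) = (0.011592, 0.000009)   from Y*(Ω₁)=(0.071620, 0.008486), Y(Ω₂)=(0.159629, -0.018785)
Σ over m = (0.268461, 0.000000); ×(4π/9) → (0.374842, 0.000000). Real part: 0.374842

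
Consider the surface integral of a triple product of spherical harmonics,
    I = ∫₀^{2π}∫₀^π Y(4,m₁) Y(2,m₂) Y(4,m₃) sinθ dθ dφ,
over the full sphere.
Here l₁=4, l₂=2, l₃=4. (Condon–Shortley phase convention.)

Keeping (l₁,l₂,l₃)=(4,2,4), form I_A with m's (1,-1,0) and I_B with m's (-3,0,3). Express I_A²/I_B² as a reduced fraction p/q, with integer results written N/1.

Same 4,2,4: normalisation and zero-m 3j drop out of the ratio.
A: Δ: 2! 6! 2! / 11! → 1/13860; sum: t=0:+1/72 t=1:−1/96 = 1/288; 3j²(4 2 4; 1 -1 0) = Δ·Π!·Σ² = 1/462  (sign +1)
B: Δ: 2! 6! 2! / 11! → 1/13860; sum: t=1:−1/720 t=2:+1/480 = 1/1440; 3j²(4 2 4; -3 0 3) = Δ·Π!·Σ² = 7/1980  (sign -1)
I_A²/I_B² = (1/462)/(7/1980) = 30/49

30/49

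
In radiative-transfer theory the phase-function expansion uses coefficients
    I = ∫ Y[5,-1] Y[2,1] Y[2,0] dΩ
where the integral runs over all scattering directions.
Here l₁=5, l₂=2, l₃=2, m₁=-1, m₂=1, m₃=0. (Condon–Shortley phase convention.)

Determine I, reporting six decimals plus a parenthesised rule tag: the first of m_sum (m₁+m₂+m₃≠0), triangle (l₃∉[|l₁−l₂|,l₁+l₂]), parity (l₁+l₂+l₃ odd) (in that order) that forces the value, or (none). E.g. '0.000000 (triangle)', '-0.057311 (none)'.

|5−2|≤2≤5+2 violated ⇒ I = 0

0.000000 (triangle)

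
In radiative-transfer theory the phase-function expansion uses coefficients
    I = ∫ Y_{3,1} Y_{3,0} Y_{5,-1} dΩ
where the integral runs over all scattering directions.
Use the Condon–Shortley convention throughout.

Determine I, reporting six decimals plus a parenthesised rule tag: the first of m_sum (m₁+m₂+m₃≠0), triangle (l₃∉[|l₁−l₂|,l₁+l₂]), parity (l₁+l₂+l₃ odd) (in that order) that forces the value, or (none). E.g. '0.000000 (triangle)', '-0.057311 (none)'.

Σlᵢ=11 odd — θ-integrand is odd under cosθ→−cosθ; I=0

0.000000 (parity)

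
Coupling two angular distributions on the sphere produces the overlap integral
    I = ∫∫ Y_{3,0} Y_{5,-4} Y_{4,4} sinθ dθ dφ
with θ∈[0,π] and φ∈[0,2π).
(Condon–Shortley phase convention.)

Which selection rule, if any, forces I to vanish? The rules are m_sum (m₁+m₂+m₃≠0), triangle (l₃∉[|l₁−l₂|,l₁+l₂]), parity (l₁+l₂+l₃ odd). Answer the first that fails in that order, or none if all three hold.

Σmᵢ = 0  ✓
l₃∈[|l₁−l₂|,l₁+l₂]=[2,8], have l₃=4  ✓
Σlᵢ = 12 ⇒ even  ✓

none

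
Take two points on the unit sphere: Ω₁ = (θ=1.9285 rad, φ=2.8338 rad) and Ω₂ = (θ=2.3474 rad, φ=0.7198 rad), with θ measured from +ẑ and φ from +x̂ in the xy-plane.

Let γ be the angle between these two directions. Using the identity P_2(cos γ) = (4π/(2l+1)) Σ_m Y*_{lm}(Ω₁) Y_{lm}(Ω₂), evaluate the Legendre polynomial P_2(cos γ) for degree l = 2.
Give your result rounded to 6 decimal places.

Addition theorem: P_2(cos γ) = (4π/5) Σ_m Y*_{lm}(Ω₁) Y_{lm}(Ω₂), m = −2…2:
  m=-2: Y*=0.27671 - 0.19571j  Y=0.02571 - 0.19485j  product -0.03102 - 0.05895j
  m=-1: Y*=0.24146 - 0.07676j  Y=-0.29041 + 0.25461j  product -0.05058 + 0.08377j
  m=+0: Y*=-0.19940 + 0.00000j  Y=0.14938 + 0.00000j  product -0.02979 + 0.00000j
  m=+1: Y*=-0.24146 - 0.07676j  Y=0.29041 + 0.25461j  product -0.05058 - 0.08377j
  m=+2: Y*=0.27671 + 0.19571j  Y=0.02571 + 0.19485j  product -0.03102 + 0.05895j
Accumulated sum -0.19298 + 0.00000j; after 4π/(2l+1) scaling, -0.48501 + 0.00000j ⇒ P_2 = -0.485010

-0.485010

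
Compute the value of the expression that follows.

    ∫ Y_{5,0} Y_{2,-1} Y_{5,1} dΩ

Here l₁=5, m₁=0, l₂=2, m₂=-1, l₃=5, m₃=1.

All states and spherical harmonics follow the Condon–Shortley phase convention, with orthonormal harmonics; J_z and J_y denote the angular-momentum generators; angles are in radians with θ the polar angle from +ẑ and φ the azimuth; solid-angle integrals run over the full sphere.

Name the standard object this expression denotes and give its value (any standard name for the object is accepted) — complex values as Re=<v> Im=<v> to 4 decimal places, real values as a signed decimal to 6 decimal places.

This is a Gaunt coefficient — the integral of a triple product of spherical harmonics over the sphere.
m-sum 0 ✓  L=12 even ✓  3≤5≤7 ✓
Π(2lᵢ+1) = 11×5×11 = 605
triangle coeff Δ(5,2,5) = 1/38610
Σ_t [0,2]: t=0:+1/2880 t=1:−1/576 t=2:+1/2880 = -1/960
(3j)²=10/429 [(5 2 5; 0 0 0)], sign=+1
Σ_t [0,1]: t=0:+1/1440 t=1:−1/1152 = -1/5760
(3j)²=1/858 [(5 2 5; 0 -1 1)], sign=-1
⇒ 4πI² = 25/1521
I = (-1)√(25/1521/(4π)) = -0.03616600

Gaunt coefficient, -0.036166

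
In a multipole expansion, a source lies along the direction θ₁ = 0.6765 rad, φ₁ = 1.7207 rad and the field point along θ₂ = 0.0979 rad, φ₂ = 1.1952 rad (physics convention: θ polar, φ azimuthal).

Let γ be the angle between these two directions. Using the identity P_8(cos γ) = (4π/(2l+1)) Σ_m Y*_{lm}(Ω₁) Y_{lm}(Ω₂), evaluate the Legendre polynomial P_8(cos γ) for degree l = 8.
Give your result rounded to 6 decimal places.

Expand P_8 via completeness: Σ_{m} conj(Y_{8,m}) at Ω₁ times Y_{8,m} at Ω₂ —
  m=-8: Y*=0.00442 + 0.01134j  Y=-0.00000 + 0.00000j  product -0.00000 - 0.00000j
  m=-7: Y*=0.05255 - 0.03019j  Y=-0.00000 - 0.00000j  product -0.00000 - 0.00000j
  m=-6: Y*=-0.11450 - 0.14412j  Y=0.00000 - 0.00000j  product -0.00000 - 0.00000j
  m=-5: Y*=-0.25431 + 0.27325j  Y=0.00008 + 0.00003j  product -0.00003 + 0.00002j
  m=-4: Y*=0.39569 + 0.27048j  Y=0.00008 + 0.00120j  product -0.00029 + 0.00050j
  m=-3: Y*=0.11696 - 0.24230j  Y=-0.01137 + 0.00541j  product -0.00002 + 0.00339j
  m=-2: Y*=0.20017 + 0.06188j  Y=-0.06834 - 0.06382j  product -0.00973 - 0.01700j
  m=-1: Y*=0.05765 - 0.38168j  Y=0.16249 - 0.41208j  product -0.14792 - 0.08577j
  m=+0: Y*=0.09326 + 0.00000j  Y=0.97086 + 0.00000j  product 0.09055 + 0.00000j
  m=+1: Y*=-0.05765 - 0.38168j  Y=-0.16249 - 0.41208j  product -0.14792 + 0.08577j
  m=+2: Y*=0.20017 - 0.06188j  Y=-0.06834 + 0.06382j  product -0.00973 + 0.01700j
  m=+3: Y*=-0.11696 - 0.24230j  Y=0.01137 + 0.00541j  product -0.00002 - 0.00339j
  m=+4: Y*=0.39569 - 0.27048j  Y=0.00008 - 0.00120j  product -0.00029 - 0.00050j
  m=+5: Y*=0.25431 + 0.27325j  Y=-0.00008 + 0.00003j  product -0.00003 - 0.00002j
  m=+6: Y*=-0.11450 + 0.14412j  Y=0.00000 + 0.00000j  product -0.00000 + 0.00000j
  m=+7: Y*=-0.05255 - 0.03019j  Y=0.00000 - 0.00000j  product -0.00000 + 0.00000j
  m=+8: Y*=0.00442 - 0.01134j  Y=-0.00000 - 0.00000j  product -0.00000 + 0.00000j
Total Σ_m = -0.22543 + 0.00000j. Multiply by 0.739198: -0.16664 + 0.00000j. P_8(cos γ) = -0.166637

-0.166637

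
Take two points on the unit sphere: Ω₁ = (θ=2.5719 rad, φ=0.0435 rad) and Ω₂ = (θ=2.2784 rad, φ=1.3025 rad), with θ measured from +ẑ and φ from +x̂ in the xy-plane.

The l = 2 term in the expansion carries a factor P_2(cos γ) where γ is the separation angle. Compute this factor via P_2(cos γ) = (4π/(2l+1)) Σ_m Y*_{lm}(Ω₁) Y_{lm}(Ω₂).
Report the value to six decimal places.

Summing Y*_{l m}(θ₁,φ₁)·Y_{l m}(θ₂,φ₂) over m ∈ [−2, 2]; prefactor 4π/(2·2+1) = 2.513274:
  term(m=-2) = -0.02035 - 0.01464j   from Y*(Ω₁)=0.11195 + 0.00976j, Y(Ω₂)=-0.19172 - 0.11403j
  term(m=-1) = 0.04108 - 0.12744j   from Y*(Ω₁)=-0.35055 - 0.01526j, Y(Ω₂)=-0.10116 + 0.36796j
  term(m=+0) = 0.03000 + 0.00000j   from Y*(Ω₁)=0.35552 + 0.00000j, Y(Ω₂)=0.08439 + 0.00000j
  term(m=+1) = 0.04108 + 0.12744j   from Y*(Ω₁)=0.35055 - 0.01526j, Y(Ω₂)=0.10116 + 0.36796j
  term(m=+2) = -0.02035 + 0.01464j   from Y*(Ω₁)=0.11195 - 0.00976j, Y(Ω₂)=-0.19172 + 0.11403j
Total Σ_m = 0.07145 - 0.00000j. Multiply by 2.513274: 0.17958 - 0.00000j. P_2(cos γ) = 0.179584

0.179584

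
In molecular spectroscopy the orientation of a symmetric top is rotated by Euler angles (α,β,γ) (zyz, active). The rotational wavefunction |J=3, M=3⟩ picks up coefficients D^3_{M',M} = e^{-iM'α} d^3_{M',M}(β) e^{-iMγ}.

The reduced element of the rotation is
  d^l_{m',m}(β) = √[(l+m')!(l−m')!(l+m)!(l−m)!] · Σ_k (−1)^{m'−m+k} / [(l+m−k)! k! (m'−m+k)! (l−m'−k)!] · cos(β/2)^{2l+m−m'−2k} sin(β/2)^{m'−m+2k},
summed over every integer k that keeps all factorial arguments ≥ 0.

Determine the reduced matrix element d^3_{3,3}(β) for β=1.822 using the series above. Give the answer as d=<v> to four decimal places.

d^3_{3,3}(β=1.8220) via the finite sum:
Half-angle: c=0.612956, s=0.790117. N=√(720·1·720·1)=720.000000
Admissible k: 0..0 (factorial args all ≥0)
  k=0: (−1)^0·720.0000/(720)·0.6130^6·0.7901^0 = +0.053037
d^3_{3,3}(1.8220) = +0.053037

d=0.0530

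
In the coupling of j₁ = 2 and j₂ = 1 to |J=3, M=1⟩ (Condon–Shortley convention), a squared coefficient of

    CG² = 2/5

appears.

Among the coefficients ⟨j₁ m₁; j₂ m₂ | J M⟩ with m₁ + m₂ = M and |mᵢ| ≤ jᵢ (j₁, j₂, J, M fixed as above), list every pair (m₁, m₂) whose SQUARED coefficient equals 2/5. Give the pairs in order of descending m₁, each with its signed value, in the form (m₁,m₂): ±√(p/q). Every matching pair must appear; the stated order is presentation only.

Admissible pairs with m₁+m₂ = M = 1: (0,1), (1,0), (2,-1)
  (m₁,m₂)=(2,-1): CG² = 1/15, CG = +√(1/15)
  (m₁,m₂)=(1,0): CG² = 8/15, CG = +√(8/15)
  (m₁,m₂)=(0,1): CG² = 2/5, CG = +√(2/5)   ← matches the target
Pairs with CG² = 2/5: (0,1): +√(2/5)

(0,1): +√(2/5)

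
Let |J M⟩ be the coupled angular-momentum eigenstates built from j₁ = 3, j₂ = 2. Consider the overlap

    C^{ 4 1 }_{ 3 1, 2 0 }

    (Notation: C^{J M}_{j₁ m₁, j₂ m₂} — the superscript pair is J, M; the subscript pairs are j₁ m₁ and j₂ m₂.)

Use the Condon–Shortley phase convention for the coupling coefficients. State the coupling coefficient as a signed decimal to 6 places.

√[9·1!5!3!/10! · 4!2!2!2!5!3!] = √(1728/7)
  +(−1)^0/∏(0,1,2,2,3,1)! = 1/24  (running 1/24)
  +(−1)^1/∏(1,0,1,1,4,2)! = -1/48  (running 1/48)
⟨..|..⟩ = √(1728/7)·(1/48) = +0.327327

+√(3/28) = +0.327327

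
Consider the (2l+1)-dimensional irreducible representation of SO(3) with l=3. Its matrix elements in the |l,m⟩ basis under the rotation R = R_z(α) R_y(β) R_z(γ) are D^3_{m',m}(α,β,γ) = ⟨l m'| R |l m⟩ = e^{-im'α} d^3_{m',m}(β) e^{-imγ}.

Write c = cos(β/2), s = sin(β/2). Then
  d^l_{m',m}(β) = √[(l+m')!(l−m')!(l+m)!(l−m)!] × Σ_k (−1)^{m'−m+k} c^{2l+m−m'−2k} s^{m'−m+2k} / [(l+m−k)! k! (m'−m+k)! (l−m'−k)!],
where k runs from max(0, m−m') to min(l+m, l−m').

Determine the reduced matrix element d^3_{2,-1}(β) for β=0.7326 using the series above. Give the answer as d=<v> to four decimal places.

d=-0.2191

d^3_{2,-1}(β=0.7326) via the finite sum:
With c≡cos(β/2)=0.933659 and s≡sin(β/2)=0.358163, N=[120·1·2·24]^{1/2}=75.894664
k: max(0,(-1)−(2))=0 … min(3+(-1),3−(2))=1
  k=0: (−1)^3·75.8947/(12)·0.9337^3·0.3582^3 = -0.236504
  k=1: (−1)^4·75.8947/(24)·0.9337^1·0.3582^5 = +0.017402
d^3_{2,-1}(0.7326) = -0.236504 +0.017402 = -0.219102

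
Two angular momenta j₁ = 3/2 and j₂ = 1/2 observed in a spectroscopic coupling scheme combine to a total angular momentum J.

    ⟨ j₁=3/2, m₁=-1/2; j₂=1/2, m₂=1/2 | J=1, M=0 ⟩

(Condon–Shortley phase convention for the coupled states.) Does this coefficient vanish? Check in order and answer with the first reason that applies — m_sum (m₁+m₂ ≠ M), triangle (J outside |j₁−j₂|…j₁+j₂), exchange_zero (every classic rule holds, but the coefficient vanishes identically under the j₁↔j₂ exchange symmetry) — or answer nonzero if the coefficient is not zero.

m-sum: m₁+m₂ = -1/2+1/2 = 0, M = 0  ✓
triangle: |j₁−j₂| = 1 ≤ J = 1 ≤ j₁+j₂ = 2  ✓
exchange: j₁≠j₂ or m₁≠m₂ — the exchange symmetry imposes no constraint here
value check: CG = −√(1/2) = -0.707107 ≠ 0

nonzero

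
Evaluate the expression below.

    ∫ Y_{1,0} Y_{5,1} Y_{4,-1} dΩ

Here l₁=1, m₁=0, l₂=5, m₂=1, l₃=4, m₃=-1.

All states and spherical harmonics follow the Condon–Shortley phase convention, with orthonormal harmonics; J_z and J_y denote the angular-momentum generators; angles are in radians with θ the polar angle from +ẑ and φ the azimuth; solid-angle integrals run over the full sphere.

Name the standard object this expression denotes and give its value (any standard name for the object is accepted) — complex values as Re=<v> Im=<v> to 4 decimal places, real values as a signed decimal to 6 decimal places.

Gaunt coefficient, -0.240571

This is a Gaunt coefficient — the integral of a triple product of spherical harmonics over the sphere.
Checks pass: Σm=0; 10 even; l₃=4∈[4,6].
(2·1+1)(2·5+1)(2·4+1) = 297
Δ: 2! 0! 8! / 11! → 1/495
sum: t=1:−1/576 = -1/576
3j²(1 5 4; 0 0 0) = Δ·Π!·Σ² = 5/99  (sign -1)
sum: t=1:−1/720 = -1/720
3j²(1 5 4; 0 1 -1) = Δ·Π!·Σ² = 8/165  (sign +1)
combine: 4πI² = 297·5/99·8/165 = 8/11
take √, sign -1: I = -0.24057125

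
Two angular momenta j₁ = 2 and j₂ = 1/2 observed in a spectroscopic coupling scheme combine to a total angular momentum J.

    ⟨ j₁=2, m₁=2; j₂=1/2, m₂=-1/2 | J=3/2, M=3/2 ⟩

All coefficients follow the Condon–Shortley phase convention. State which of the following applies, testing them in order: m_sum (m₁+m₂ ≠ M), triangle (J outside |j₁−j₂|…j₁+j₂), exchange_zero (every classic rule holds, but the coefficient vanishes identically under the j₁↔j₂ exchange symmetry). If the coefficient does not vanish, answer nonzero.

m-sum: m₁+m₂ = 2+(-1/2) = 3/2, M = 3/2  ✓
triangle: |j₁−j₂| = 3/2 ≤ J = 3/2 ≤ j₁+j₂ = 5/2  ✓
exchange: j₁≠j₂ or m₁≠m₂ — the exchange symmetry imposes no constraint here
value check: CG = +√(4/5) = +0.894427 ≠ 0

nonzero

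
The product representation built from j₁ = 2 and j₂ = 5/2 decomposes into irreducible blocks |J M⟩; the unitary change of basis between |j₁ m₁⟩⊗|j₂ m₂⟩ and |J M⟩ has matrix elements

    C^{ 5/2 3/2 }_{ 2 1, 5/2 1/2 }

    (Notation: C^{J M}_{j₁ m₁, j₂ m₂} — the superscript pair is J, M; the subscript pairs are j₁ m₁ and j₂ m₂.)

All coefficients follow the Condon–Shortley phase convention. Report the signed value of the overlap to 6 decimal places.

j₁+j₂−J=2  J+j₁−j₂=2  J−j₁+j₂=3  j₁+j₂+J+1=8
(j₁±m₁, j₂±m₂, J±M) = (3,1,3,2,4,1)
P² = 216/35
sum k=0..1:
  [0] +1/12 = 1/12
  [1] −1/4 = -1/4
S = -1/6
C² = P²·S² = 6/35 ; C = -0.414039

−√(6/35) ≈ -0.414039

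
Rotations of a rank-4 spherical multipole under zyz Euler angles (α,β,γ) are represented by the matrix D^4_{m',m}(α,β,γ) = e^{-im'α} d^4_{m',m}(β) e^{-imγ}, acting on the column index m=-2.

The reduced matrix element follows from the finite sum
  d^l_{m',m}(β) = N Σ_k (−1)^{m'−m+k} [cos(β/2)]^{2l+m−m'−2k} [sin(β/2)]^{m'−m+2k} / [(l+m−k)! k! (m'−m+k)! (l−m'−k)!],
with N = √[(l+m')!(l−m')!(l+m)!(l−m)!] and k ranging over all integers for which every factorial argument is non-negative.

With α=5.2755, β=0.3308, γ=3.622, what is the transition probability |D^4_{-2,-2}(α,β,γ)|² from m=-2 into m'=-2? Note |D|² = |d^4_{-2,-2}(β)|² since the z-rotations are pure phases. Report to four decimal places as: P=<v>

P=0.3682

First d^4_{-2,-2}(β=0.3308), then the phase factors e^{-i(-2)α} and e^{-i(-2)γ}:
Half-angle: c=0.986353, s=0.164647. N=√(2·720·2·720)=1440.000000
Admissible k: 0..2 (factorial args all ≥0)
  k=0: (−1)^0·1440.0000/(1440)·0.9864^8·0.1646^0 = +0.895896
  k=1: (−1)^1·1440.0000/(120)·0.9864^6·0.1646^2 = -0.299558
  k=2: (−1)^2·1440.0000/(96)·0.9864^4·0.1646^4 = +0.010434
d^4_{-2,-2}(0.3308) = +0.895896 -0.299558 +0.010434 = +0.606771
|D^4_{-2,-2}|² = |d^4_{-2,-2}(β)|² = (+0.606771)² = 0.368171 (the z-rotation phases have unit modulus)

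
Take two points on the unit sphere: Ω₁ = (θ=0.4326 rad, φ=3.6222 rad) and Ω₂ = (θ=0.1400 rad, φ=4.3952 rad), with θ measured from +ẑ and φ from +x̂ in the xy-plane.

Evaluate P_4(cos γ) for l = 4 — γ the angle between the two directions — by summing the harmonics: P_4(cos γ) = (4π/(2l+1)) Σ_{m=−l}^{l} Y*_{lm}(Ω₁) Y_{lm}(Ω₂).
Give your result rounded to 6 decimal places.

0.483821

Summing Y*_{l m}(θ₁,φ₁)·Y_{l m}(θ₂,φ₂) over m ∈ [−4, 4]; prefactor 4π/(2·4+1) = 1.396263:
  [-4]  conj(Y_{4,-4})(Ω₁) = -0.00471 + 0.01283j ; Y_{4,-4}(Ω₂) = 0.00005 + 0.00016j ; Δ = -0.00000 - 0.00000j
  [-3]  conj(Y_{4,-3})(Ω₁) = -0.01077 - 0.08304j ; Y_{4,-3}(Ω₂) = 0.00274 - 0.00195j ; Δ = -0.00019 - 0.00021j
  [-2]  conj(Y_{4,-2})(Ω₁) = 0.16055 + 0.22992j ; Y_{4,-2}(Ω₂) = -0.03076 - 0.02264j ; Δ = 0.00027 - 0.01071j
  [-1]  conj(Y_{4,-1})(Ω₁) = -0.44222 - 0.23057j ; Y_{4,-1}(Ω₂) = -0.07878 + 0.23997j ; Δ = 0.09017 - 0.08796j
  [+0]  conj(Y_{4,0})(Ω₁) = 0.21696 + 0.00000j ; Y_{4,0}(Ω₂) = 0.76529 + 0.00000j ; Δ = 0.16604 + 0.00000j
  [+1]  conj(Y_{4,1})(Ω₁) = 0.44222 - 0.23057j ; Y_{4,1}(Ω₂) = 0.07878 + 0.23997j ; Δ = 0.09017 + 0.08796j
  [+2]  conj(Y_{4,2})(Ω₁) = 0.16055 - 0.22992j ; Y_{4,2}(Ω₂) = -0.03076 + 0.02264j ; Δ = 0.00027 + 0.01071j
  [+3]  conj(Y_{4,3})(Ω₁) = 0.01077 - 0.08304j ; Y_{4,3}(Ω₂) = -0.00274 - 0.00195j ; Δ = -0.00019 + 0.00021j
  [+4]  conj(Y_{4,4})(Ω₁) = -0.00471 - 0.01283j ; Y_{4,4}(Ω₂) = 0.00005 - 0.00016j ; Δ = -0.00000 + 0.00000j
Total Σ_m = 0.34651 + 0.00000j. Multiply by 1.396263: 0.48382 + 0.00000j. P_4(cos γ) = 0.483821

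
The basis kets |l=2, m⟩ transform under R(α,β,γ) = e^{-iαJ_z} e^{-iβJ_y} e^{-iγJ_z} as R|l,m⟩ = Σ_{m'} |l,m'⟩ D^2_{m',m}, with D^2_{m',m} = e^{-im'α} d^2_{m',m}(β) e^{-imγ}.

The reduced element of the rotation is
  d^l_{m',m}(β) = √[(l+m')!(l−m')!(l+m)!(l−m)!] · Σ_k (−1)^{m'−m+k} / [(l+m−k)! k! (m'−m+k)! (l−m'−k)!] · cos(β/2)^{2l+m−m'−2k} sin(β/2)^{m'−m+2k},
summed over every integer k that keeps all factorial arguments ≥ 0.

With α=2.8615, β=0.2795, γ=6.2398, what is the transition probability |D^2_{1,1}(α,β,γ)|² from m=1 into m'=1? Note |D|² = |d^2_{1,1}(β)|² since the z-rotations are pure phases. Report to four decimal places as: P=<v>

D^2_{1,1}(2.8615,0.2795,6.2398) = e^{-i·1·2.8615}·d^2_{1,1}(0.2795)·e^{-i·1·6.2398}. Compute d first:
With c≡cos(β/2)=0.990251 and s≡sin(β/2)=0.139296, N=[6·1·6·1]^{1/2}=6.000000
k: max(0,(1)−(1))=0 … min(2+(1),2−(1))=1
  k=0: (−1)^0·6.0000/(6)·0.9903^4·0.1393^0 = +0.961570
  k=1: (−1)^1·6.0000/(2)·0.9903^2·0.1393^2 = -0.057080
d^2_{1,1}(0.2795) = +0.961570 -0.057080 = +0.904490
|D^2_{1,1}|² = |d^2_{1,1}(β)|² = (+0.904490)² = 0.818102 (the z-rotation phases have unit modulus)

P=0.8181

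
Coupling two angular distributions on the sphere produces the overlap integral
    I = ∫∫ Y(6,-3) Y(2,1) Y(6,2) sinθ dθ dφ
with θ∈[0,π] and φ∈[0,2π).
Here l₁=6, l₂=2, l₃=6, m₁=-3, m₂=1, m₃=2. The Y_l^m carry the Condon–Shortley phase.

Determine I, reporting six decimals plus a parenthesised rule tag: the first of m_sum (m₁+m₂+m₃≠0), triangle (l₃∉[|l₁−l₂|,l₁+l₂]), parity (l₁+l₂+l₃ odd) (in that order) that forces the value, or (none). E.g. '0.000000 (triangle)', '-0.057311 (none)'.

m-sum 0 ✓  L=14 even ✓  4≤6≤8 ✓
Π(2lᵢ+1) = 13×5×13 = 845
triangle coeff Δ(6,2,6) = 1/90090
Σ_t [0,2]: t=0:+1/69120 t=1:−1/14400 t=2:+1/69120 = -7/172800
(3j)²=14/715 [(6 2 6; 0 0 0)], sign=-1
Σ_t [1,2]: t=1:−1/161280 t=2:+1/60480 = 1/96768
(3j)²=15/1001 [(6 2 6; -3 1 2)], sign=+1
⇒ 4πI² = 30/121
I = (-1)√(30/121/(4π)) = -0.14046335
No selection rule forces the value: the integral is nonzero (none).

-0.140463 (none)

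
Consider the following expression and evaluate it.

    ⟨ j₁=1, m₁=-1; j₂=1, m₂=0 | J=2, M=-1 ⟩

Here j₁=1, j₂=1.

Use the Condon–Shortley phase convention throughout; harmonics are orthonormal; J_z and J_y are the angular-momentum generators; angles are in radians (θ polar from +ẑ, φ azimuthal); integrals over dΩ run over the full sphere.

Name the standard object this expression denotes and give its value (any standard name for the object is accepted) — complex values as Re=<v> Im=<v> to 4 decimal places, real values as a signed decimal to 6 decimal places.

This is a Clebsch–Gordan (vector-coupling) coefficient.
j₁+j₂−J=0  J+j₁−j₂=2  J−j₁+j₂=2  j₁+j₂+J+1=5
(j₁±m₁, j₂±m₂, J±M) = (0,2,1,1,1,3)
P² = 2
sum k=0..0:
  [0] +1/2 = 1/2
S = 1/2
C² = P²·S² = 1/2 ; C = +0.707107

Clebsch–Gordan coefficient, +√(1/2) ≈ +0.707107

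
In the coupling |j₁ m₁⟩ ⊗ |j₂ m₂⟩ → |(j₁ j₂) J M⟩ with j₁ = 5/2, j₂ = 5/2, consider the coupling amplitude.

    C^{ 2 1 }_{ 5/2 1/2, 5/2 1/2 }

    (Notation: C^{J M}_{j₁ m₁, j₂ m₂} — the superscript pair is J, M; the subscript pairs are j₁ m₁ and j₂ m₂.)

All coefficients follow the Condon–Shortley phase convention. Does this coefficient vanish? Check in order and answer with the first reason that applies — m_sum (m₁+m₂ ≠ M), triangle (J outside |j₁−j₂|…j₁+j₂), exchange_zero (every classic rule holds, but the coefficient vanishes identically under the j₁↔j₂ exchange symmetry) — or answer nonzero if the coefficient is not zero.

m-sum: m₁+m₂ = 1/2+1/2 = 1, M = 1  ✓
triangle: |j₁−j₂| = 0 ≤ J = 2 ≤ j₁+j₂ = 5  ✓
exchange: j₁=j₂ and m₁=m₂, and (−1)^(j₁+j₂−J) = (−1)^3 = −1 forces ⟨j₁m₁;j₂m₂|JM⟩ = −⟨j₂m₂;j₁m₁|JM⟩ = −⟨j₁m₁;j₂m₂|JM⟩ ⇒ the coefficient vanishes identically
Racah sum check: Σ_k collapses to 0 ⇒ CG = 0

exchange_zero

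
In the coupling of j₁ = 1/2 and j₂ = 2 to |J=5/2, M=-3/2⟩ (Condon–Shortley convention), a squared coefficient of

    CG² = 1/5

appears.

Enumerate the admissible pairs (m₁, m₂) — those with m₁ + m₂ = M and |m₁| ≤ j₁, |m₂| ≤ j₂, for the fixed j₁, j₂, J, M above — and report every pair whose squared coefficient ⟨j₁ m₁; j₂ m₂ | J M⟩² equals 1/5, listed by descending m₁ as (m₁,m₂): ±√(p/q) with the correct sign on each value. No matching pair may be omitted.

Admissible pairs with m₁+m₂ = M = -3/2: (-1/2,-1), (1/2,-2)
  (m₁,m₂)=(1/2,-2): CG² = 1/5, CG = +√(1/5)   ← matches the target
  (m₁,m₂)=(-1/2,-1): CG² = 4/5, CG = +√(4/5)
Pairs with CG² = 1/5: (1/2,-2): +√(1/5)

(1/2,-2): +√(1/5)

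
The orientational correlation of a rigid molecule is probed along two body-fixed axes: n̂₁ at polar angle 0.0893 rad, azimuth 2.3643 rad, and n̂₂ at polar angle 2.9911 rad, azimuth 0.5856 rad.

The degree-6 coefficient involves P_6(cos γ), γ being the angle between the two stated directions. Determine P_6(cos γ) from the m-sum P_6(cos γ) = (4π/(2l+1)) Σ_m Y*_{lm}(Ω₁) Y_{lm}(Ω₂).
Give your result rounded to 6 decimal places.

Expand P_6 via completeness: Σ_{m} conj(Y_{6,m}) at Ω₁ times Y_{6,m} at Ω₂ —
  [-6]  conj(Y_{6,-6})(Ω₁) = (-0.000000, 0.000000) ; Y_{6,-6}(Ω₂) = (-0.000005, 0.000002) ; Δ = (-0.000000, -0.000000)
  [-5]  conj(Y_{6,-5})(Ω₁) = (0.000007, -0.000006) ; Y_{6,-5}(Ω₂) = (0.000122, 0.000027) ; Δ = (0.000000, -0.000000)
  [-4]  conj(Y_{6,-4})(Ω₁) = (-0.000224, -0.000007) ; Y_{6,-4}(Ω₂) = (-0.001226, -0.001260) ; Δ = (0.000000, 0.000000)
  [-3]  conj(Y_{6,-3})(Ω₁) = (0.002511, 0.002637) ; Y_{6,-3}(Ω₂) = (0.003112, 0.016536) ; Δ = (-0.000036, 0.000050)
  [-2]  conj(Y_{6,-2})(Ω₁) = (0.000656, -0.040457) ; Y_{6,-2}(Ω₂) = (0.042545, -0.100742) ; Δ = (-0.004048, -0.001787)
  [-1]  conj(Y_{6,-1})(Ω₁) = (-0.201265, 0.198028) ; Y_{6,-1}(Ω₂) = (-0.366806, 0.243266) ; Δ = (0.025651, -0.121599)
  [+0]  conj(Y_{6,0})(Ω₁) = (0.933681, -0.000000) ; Y_{6,0}(Ω₂) = (0.789029, 0.000000) ; Δ = (0.736702, 0.000000)
  [+1]  conj(Y_{6,1})(Ω₁) = (0.201265, 0.198028) ; Y_{6,1}(Ω₂) = (0.366806, 0.243266) ; Δ = (0.025651, 0.121599)
  [+2]  conj(Y_{6,2})(Ω₁) = (0.000656, 0.040457) ; Y_{6,2}(Ω₂) = (0.042545, 0.100742) ; Δ = (-0.004048, 0.001787)
  [+3]  conj(Y_{6,3})(Ω₁) = (-0.002511, 0.002637) ; Y_{6,3}(Ω₂) = (-0.003112, 0.016536) ; Δ = (-0.000036, -0.000050)
  [+4]  conj(Y_{6,4})(Ω₁) = (-0.000224, 0.000007) ; Y_{6,4}(Ω₂) = (-0.001226, 0.001260) ; Δ = (0.000000, -0.000000)
  [+5]  conj(Y_{6,5})(Ω₁) = (-0.000007, -0.000006) ; Y_{6,5}(Ω₂) = (-0.000122, 0.000027) ; Δ = (0.000000, 0.000000)
  [+6]  conj(Y_{6,6})(Ω₁) = (-0.000000, -0.000000) ; Y_{6,6}(Ω₂) = (-0.000005, -0.000002) ; Δ = (-0.000000, 0.000000)
Total Σ_m = (0.779838, -0.000000). Multiply by 0.966644: (0.753826, -0.000000). P_6(cos γ) = 0.753826

0.753826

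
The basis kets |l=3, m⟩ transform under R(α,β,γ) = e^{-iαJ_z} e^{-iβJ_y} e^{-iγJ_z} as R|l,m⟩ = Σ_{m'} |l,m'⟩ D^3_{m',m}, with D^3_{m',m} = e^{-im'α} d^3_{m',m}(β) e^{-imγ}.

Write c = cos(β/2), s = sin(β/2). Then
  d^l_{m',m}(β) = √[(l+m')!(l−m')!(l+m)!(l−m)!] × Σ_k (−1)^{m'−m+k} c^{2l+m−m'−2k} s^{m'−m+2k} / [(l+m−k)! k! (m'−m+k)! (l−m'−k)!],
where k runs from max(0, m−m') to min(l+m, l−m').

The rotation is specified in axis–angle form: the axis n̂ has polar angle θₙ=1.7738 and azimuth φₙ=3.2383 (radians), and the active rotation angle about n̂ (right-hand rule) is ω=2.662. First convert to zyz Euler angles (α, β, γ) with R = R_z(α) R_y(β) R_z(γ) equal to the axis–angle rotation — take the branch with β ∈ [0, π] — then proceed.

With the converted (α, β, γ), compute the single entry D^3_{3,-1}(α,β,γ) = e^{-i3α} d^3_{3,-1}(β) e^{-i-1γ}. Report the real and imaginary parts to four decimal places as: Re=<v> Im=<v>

Axis–angle → zyz. n̂ = (sinθₙcosφₙ, sinθₙsinφₙ, cosθₙ) = (-0.974889, -0.094574, -0.201612), ω = 2.6620.
R = I cosω + sinω [n̂]ₓ + (1−cosω) n̂n̂ᵀ gives
  R = [+0.906411, +0.267024, +0.327287; +0.080969, -0.870304, +0.485815; +0.414563, -0.413848, -0.810474]
β = atan2(√(R₁₃²+R₂₃²), R₃₃) = 2.515757; α = atan2(R₂₃, R₁₃) mod 2π = 0.977949; γ = atan2(R₃₂, −R₃₁) mod 2π = 3.926127
Split into d^3_{3,-1}(β=2.5158) × two z-phases.
c=cos(2.515757/2)=0.307836, s=sin(2.515757/2)=0.951439; N=√[720·1·2·24]=185.903201
k: max(0,(-1)−(3))=0 … min(3+(-1),3−(3))=0
  k=0: (−1)^4·185.9032/(48)·0.3078^2·0.9514^4 = +0.300753
d^3_{3,-1}(2.5158) = +0.300753
Phases: e^{-i·(3)·0.9779}=-0.978499-0.206253i, e^{-i·(-1)·3.9261}=-0.707717-0.706496i ⇒ D=+0.164446+0.251813i

Re=0.1644 Im=0.2518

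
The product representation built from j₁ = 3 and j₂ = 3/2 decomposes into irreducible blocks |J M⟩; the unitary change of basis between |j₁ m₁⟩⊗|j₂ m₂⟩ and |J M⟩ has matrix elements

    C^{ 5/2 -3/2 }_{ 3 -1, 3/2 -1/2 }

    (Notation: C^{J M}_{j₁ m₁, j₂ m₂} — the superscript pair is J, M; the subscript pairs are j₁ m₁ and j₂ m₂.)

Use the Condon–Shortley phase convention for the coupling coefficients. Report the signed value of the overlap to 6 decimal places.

-0.591608  (= −√(7/20))

triangle: 2!·4!·1!/8! = 48/40320
(j±m)!: 2!·4!·1!·2!·1!·4! = 2304
prefactor² = (2J+1)·Δ·N² = 576/35
  k=0: +1/(0!·2!·4!·1!·0!·0!) = 1/48
  k=1: −1/(1!·1!·3!·0!·1!·1!) = -1/6
Σ = -7/48  ⇒  CG² = 576/35·(-7/48)² = 7/20
CG = −√(7/20) = -0.591608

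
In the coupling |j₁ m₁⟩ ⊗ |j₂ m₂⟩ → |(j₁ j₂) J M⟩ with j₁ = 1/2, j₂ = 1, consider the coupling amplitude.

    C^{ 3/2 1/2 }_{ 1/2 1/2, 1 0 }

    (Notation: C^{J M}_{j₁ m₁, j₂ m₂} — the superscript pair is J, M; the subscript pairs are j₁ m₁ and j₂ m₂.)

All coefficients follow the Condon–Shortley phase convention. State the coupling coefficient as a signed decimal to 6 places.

+0.816497

triangle: 0!×1!×2!/4! = 2/24
(j±m)!: 1!×0!×1!×1!×2!×1! = 2
prefactor² = (2J+1)×Δ×N² = 2/3
  k=0: +1/(0!×0!×0!×1!×1!×1!) = 1
Σ = 1  ⇒  CG² = 2/3×1² = 2/3
CG = +√(2/3) = +0.816497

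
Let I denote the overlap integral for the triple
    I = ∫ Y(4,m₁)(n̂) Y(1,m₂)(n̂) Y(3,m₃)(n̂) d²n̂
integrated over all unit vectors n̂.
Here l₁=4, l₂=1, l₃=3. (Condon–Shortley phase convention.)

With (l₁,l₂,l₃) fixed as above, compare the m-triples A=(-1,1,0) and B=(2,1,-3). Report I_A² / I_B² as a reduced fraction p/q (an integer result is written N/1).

10/1

l's match ⇒ only the (l;m) 3-j factors differ between A and B.
A: triangle coeff Δ(4,1,3) = 1/252; Σ_t [2,2]: t=2:+1/72 = 1/72; (3j)²=5/126 [(4 1 3; -1 1 0)], sign=-1
B: triangle coeff Δ(4,1,3) = 1/252; Σ_t [2,2]: t=2:+1/1440 = 1/1440; (3j)²=1/252 [(4 1 3; 2 1 -3)], sign=+1
I_A²/I_B² = (5/126)/(1/252) = 10/1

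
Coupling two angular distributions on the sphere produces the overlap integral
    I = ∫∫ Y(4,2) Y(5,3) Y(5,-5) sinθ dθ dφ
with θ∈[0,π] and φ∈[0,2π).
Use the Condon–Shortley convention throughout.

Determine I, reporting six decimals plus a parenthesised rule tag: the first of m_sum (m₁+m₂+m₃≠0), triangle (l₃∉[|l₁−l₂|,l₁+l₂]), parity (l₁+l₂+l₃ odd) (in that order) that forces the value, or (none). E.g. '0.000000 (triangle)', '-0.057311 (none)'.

-0.184127 (none)

m-sum 0 ✓  L=14 even ✓  1≤5≤9 ✓
Π(2lᵢ+1) = 9×11×11 = 1089
triangle coeff Δ(4,5,5) = 1/3153150
Σ_t [0,4]: t=0:+1/69120 t=1:−1/1728 t=2:+1/576 t=3:−1/1728 t=4:+1/69120 = 7/11520
(3j)²=2/143 [(4 5 5; 0 0 0)], sign=-1
Σ_t [2,2]: t=2:+1/69120 = 1/69120
(3j)²=4/143 [(4 5 5; 2 3 -5)], sign=+1
⇒ 4πI² = 72/169
I = (-1)√(72/169/(4π)) = -0.18412721
No selection rule forces the value: the integral is nonzero (none).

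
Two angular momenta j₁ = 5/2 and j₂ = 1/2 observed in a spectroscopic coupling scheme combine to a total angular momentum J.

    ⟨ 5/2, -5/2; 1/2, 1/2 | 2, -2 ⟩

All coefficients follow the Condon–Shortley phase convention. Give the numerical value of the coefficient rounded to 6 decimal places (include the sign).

√[5·1!4!0!/6! · 0!5!1!0!0!4!] = √(480)
  +(−1)^1/∏(1,0,4,0,0,0)! = -1/24  (running -1/24)
⟨..|..⟩ = √(480)·(-1/24) = -0.912871

−√(5/6) ≈ -0.912871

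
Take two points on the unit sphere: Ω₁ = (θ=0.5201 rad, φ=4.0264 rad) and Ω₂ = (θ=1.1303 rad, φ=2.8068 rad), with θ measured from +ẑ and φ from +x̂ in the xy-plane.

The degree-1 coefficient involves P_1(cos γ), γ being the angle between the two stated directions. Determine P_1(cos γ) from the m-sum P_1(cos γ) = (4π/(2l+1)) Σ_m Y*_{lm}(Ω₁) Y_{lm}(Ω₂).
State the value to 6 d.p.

Term-by-term m-sum for l=1 (normalisation 4π/3 = 4.188790):
  m=-1: (-0.108761-0.132860i) × (-0.295162-0.102684i) = +0.018460+0.050383i  (running Σ = +0.018460+0.050383i)
  m=0: (+0.423994-0.000000i) × (+0.208334+0.000000i) = +0.088333+0.000000i  (running Σ = +0.106792+0.050383i)
  m=1: (+0.108761-0.132860i) × (+0.295162-0.102684i) = +0.018460-0.050383i  (running Σ = +0.125252+0.000000i)
Total Σ_m = +0.125252+0.000000i. Multiply by 4.188790: +0.524654+0.000000i. P_1(cos γ) = 0.524654

0.524654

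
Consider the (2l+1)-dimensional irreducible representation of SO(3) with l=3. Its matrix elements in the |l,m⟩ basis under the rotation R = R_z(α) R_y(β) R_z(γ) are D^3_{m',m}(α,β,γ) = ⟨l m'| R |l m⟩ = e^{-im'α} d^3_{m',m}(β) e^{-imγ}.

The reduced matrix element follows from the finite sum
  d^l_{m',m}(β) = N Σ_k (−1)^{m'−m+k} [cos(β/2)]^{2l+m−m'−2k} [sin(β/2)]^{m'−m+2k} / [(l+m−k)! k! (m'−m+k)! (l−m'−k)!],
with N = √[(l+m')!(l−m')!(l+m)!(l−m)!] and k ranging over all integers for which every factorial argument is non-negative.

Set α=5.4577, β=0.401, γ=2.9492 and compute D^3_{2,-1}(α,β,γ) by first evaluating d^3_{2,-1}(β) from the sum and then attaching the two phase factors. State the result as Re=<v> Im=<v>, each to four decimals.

Split into d^3_{2,-1}(β=0.4010) × two z-phases.
With c≡cos(β/2)=0.979967 and s≡sin(β/2)=0.199159, N=[120·1·2·24]^{1/2}=75.894664
The bounds max(0,m−m')=0 and min(l+m,l−m')=1 give 2 terms
  k=0: (−1)^3·75.8947/(12)·0.9800^3·0.1992^3 = -0.047018
  k=1: (−1)^4·75.8947/(24)·0.9800^1·0.1992^5 = +0.000971
d^3_{2,-1}(0.4010) = -0.047018 +0.000971 = -0.046047
D = (-0.080088+0.996788i)·(-0.046047)·(-0.981550+0.191208i) = +0.005157+0.045758i

Re=0.0052 Im=0.0458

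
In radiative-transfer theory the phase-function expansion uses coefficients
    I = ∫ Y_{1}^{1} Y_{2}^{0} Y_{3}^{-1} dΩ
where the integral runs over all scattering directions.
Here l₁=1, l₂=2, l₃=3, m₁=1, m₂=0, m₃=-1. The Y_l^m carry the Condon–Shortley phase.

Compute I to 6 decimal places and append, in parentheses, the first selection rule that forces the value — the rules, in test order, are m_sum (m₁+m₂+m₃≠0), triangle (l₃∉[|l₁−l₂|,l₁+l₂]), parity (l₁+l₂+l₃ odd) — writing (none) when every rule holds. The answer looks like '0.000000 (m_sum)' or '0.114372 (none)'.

Rules hold: Σm=0, L=6 even, 1≤3≤3.
N = 3·5·7 = 105
Δ = 0!·2!·4!/7! = 1/105
Racah Σ t=0..0: t=0:+1/4 = 1/4
⇒ 3j(1 2 3; 0 0 0)² = 3/35, sgn -1
Racah Σ t=0..0: t=0:+1/8 = 1/8
⇒ 3j(1 2 3; 1 0 -1)² = 2/35, sgn +1
4πI² = N·(3j₀)²·(3jₘ)² = 18/35
I = -1·√(0.514286/4π) = -0.20230066
No selection rule forces the value: the integral is nonzero (none).

-0.202301 (none)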